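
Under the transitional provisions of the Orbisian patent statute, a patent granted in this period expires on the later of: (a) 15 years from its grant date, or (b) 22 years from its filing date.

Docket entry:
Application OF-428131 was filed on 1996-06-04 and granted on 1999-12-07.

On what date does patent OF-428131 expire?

(a) grant + 15 years → 7 December 2014.
(b) filing + 22 years → 4 June 2018.
Later of the two: 4 June 2018.

June 4, 2018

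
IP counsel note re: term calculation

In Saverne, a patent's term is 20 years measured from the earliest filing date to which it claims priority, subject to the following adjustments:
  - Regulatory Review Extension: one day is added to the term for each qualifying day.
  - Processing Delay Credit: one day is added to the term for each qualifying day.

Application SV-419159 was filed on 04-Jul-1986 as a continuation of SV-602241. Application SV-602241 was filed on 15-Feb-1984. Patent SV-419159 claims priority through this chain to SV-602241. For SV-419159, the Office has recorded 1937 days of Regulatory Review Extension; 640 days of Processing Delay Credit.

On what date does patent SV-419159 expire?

2011-03-07

Earliest priority filing: 15 February 1984.
Base term: 15 February 1984 + 20 years → 15 February 2004.
Regulatory Review Extension: +1937 days → 5 June 2009.
Processing Delay Credit: +640 days → 7 March 2011.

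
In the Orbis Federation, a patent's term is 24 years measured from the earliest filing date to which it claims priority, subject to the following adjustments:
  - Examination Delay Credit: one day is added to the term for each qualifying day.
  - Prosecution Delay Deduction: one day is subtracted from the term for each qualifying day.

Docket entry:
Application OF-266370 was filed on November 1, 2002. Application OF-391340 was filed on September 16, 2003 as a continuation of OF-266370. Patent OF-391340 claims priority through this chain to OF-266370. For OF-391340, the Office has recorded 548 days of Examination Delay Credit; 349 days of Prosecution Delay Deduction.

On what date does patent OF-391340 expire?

2027-05-19

Earliest priority filing: 1 November 2002.
Base term: 1 November 2002 + 24 years → 1 November 2026.
Examination Delay Credit: +548 days → 2 May 2028.
Prosecution Delay Deduction: −349 days → 19 May 2027.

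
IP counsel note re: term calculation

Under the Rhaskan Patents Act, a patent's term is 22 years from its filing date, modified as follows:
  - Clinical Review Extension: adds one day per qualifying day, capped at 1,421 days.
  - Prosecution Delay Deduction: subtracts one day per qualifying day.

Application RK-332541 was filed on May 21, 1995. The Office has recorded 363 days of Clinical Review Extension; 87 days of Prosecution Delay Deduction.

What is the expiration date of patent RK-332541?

Base term: filing date + 22 years → 21 May 2017.
Clinical Review Extension: 363 days (within the 1421-day cap) → +363 days → 19 May 2018.
Prosecution Delay Deduction: −87 days → 21 February 2018.

February 21, 2018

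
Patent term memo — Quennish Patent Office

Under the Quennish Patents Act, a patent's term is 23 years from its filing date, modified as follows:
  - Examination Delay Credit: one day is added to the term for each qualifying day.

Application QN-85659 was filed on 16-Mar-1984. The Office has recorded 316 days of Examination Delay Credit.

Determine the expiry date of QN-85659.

Base term: filing date + 23 years → 16 March 2007.
Examination Delay Credit: +316 days → 26 January 2008.

2008-01-26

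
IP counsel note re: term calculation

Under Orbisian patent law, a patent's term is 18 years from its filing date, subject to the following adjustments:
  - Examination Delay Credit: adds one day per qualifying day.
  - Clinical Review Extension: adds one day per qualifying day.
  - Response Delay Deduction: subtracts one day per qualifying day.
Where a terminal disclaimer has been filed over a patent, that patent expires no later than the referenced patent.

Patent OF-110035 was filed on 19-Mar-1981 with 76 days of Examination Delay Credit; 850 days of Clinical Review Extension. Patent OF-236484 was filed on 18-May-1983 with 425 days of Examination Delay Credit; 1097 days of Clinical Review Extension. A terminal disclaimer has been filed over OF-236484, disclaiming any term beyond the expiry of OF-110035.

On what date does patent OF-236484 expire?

September 30, 2001

Natural term of OF-236484:
  Base: filing + 18 years → 18 May 2001.
  Examination Delay Credit: +425 days → 17 July 2002.
  Clinical Review Extension: +1097 days → 18 July 2005.
Expiry of referenced patent OF-110035:
  Base: filing + 18 years → 19 March 1999.
  Examination Delay Credit: +76 days → 3 June 1999.
  Clinical Review Extension: +850 days → 30 September 2001.
Terminal disclaimer: OF-236484 expires on the earlier of 18 July 2005 and 30 September 2001.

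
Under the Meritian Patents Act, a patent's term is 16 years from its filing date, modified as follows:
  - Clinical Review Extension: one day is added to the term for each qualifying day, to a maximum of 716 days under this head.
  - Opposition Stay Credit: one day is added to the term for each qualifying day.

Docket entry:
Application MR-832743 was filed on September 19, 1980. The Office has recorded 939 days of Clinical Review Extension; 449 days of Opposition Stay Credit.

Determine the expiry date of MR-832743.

Base term: filing date + 16 years → 19 September 1996.
Clinical Review Extension: 939 days claimed exceeds the 716-day cap, so +716 days → 5 September 1998.
Opposition Stay Credit: +449 days → 28 November 1999.

1999-11-28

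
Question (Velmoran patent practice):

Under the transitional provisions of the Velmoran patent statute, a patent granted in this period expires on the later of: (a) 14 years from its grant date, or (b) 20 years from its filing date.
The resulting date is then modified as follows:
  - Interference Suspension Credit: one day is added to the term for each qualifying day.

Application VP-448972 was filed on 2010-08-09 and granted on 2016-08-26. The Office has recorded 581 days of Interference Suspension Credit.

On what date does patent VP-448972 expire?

(a) grant + 14 years → 26 August 2030.
(b) filing + 20 years → 9 August 2030.
Later of the two: 26 August 2030.
Interference Suspension Credit: +581 days → 29 March 2032.

2032-03-29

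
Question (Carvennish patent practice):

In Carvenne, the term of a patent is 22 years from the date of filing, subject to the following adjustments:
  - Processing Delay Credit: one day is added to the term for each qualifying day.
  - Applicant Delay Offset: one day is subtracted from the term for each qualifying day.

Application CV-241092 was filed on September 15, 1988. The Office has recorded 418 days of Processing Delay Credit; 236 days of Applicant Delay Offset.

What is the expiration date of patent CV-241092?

Base term: filing date + 22 years → 15 September 2010.
Processing Delay Credit: +418 days → 7 November 2011.
Applicant Delay Offset: −236 days → 16 March 2011.

March 16, 2011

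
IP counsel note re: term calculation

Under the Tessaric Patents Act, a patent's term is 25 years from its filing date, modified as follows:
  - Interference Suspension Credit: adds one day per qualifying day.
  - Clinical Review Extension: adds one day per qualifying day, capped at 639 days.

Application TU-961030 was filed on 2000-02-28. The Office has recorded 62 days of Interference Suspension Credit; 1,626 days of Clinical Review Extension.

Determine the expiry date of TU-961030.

2027-01-30

Base term: filing date + 25 years → 28 February 2025.
Interference Suspension Credit: +62 days → 1 May 2025.
Clinical Review Extension: 1626 days claimed exceeds the 639-day cap, so +639 days → 30 January 2027.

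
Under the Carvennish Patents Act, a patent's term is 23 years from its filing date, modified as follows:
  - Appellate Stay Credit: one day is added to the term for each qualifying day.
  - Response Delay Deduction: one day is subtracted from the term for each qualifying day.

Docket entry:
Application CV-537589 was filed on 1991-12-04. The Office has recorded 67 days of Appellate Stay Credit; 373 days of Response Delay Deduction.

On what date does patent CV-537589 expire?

Base term: filing date + 23 years → 4 December 2014.
Appellate Stay Credit: +67 days → 9 February 2015.
Response Delay Deduction: −373 days → 1 February 2014.

2014-02-01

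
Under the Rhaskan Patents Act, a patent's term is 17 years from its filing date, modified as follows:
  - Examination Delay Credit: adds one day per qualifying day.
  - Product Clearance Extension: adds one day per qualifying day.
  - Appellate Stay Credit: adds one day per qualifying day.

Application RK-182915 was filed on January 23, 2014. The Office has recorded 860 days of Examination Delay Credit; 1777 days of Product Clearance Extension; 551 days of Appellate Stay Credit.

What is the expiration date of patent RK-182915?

Base term: filing date + 17 years → 23 January 2031.
Examination Delay Credit: +860 days → 1 June 2033.
Product Clearance Extension: +1777 days → 13 April 2038.
Appellate Stay Credit: +551 days → 16 October 2039.

2039-10-16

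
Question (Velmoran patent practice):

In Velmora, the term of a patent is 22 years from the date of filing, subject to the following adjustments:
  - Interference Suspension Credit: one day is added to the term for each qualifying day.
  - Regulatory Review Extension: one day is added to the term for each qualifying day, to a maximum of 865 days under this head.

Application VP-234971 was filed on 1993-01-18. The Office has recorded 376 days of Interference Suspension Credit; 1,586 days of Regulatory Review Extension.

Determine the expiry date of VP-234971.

2018-06-12

Base term: filing date + 22 years → 18 January 2015.
Interference Suspension Credit: +376 days → 29 January 2016.
Regulatory Review Extension: 1586 days claimed exceeds the 865-day cap, so +865 days → 12 June 2018.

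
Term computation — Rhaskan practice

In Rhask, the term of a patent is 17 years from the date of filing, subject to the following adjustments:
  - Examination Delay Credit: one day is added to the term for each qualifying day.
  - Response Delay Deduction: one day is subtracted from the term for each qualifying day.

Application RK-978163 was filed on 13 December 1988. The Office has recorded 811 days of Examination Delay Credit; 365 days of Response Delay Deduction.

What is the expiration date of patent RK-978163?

2007-03-04

Base term: filing date + 17 years → 13 December 2005.
Examination Delay Credit: +811 days → 3 March 2008.
Response Delay Deduction: −365 days → 4 March 2007.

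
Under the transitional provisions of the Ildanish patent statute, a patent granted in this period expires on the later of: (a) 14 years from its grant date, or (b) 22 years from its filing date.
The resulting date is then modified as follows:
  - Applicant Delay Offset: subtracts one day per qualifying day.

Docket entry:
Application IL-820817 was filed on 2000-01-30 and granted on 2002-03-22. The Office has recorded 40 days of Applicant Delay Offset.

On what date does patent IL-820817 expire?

2021-12-21

(a) grant + 14 years → 22 March 2016.
(b) filing + 22 years → 30 January 2022.
Later of the two: 30 January 2022.
Applicant Delay Offset: −40 days → 21 December 2021.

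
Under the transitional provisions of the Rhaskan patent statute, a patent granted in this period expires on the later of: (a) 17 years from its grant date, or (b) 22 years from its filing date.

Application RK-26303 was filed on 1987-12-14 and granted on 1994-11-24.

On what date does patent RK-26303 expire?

(a) grant + 17 years → 24 November 2011.
(b) filing + 22 years → 14 December 2009.
Later of the two: 24 November 2011.

2011-11-24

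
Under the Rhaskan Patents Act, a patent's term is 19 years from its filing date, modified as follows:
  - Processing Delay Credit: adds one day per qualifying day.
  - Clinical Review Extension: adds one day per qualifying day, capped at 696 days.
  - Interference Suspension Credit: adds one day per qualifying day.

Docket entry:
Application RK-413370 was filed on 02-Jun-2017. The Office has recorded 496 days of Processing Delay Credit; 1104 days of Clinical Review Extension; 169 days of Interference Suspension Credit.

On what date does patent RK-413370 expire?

2040-02-23

Base term: filing date + 19 years → 2 June 2036.
Processing Delay Credit: +496 days → 11 October 2037.
Clinical Review Extension: 1104 days claimed exceeds the 696-day cap, so +696 days → 7 September 2039.
Interference Suspension Credit: +169 days → 23 February 2040.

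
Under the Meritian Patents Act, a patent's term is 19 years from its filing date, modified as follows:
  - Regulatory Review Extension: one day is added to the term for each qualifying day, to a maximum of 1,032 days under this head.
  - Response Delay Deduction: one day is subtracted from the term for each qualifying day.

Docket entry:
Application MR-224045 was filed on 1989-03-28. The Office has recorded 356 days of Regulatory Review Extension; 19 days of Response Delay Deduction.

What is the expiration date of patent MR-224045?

2009-02-28

Base term: filing date + 19 years → 28 March 2008.
Regulatory Review Extension: 356 days (within the 1032-day cap) → +356 days → 19 March 2009.
Response Delay Deduction: −19 days → 28 February 2009.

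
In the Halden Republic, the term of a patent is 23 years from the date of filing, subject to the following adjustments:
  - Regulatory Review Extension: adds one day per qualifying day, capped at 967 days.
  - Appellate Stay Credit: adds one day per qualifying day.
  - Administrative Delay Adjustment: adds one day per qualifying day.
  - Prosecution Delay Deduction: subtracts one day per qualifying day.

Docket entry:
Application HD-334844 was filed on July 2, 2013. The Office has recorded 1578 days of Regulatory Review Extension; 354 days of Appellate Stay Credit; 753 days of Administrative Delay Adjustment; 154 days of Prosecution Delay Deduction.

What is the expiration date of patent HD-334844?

Base term: filing date + 23 years → 2 July 2036.
Regulatory Review Extension: 1578 days claimed exceeds the 967-day cap, so +967 days → 24 February 2039.
Appellate Stay Credit: +354 days → 13 February 2040.
Administrative Delay Adjustment: +753 days → 7 March 2042.
Prosecution Delay Deduction: −154 days → 4 October 2041.

2041-10-04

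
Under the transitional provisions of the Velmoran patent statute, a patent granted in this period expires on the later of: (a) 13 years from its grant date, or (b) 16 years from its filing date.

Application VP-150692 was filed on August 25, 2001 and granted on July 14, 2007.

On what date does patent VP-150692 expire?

(a) grant + 13 years → 14 July 2020.
(b) filing + 16 years → 25 August 2017.
Later of the two: 14 July 2020.

2020-07-14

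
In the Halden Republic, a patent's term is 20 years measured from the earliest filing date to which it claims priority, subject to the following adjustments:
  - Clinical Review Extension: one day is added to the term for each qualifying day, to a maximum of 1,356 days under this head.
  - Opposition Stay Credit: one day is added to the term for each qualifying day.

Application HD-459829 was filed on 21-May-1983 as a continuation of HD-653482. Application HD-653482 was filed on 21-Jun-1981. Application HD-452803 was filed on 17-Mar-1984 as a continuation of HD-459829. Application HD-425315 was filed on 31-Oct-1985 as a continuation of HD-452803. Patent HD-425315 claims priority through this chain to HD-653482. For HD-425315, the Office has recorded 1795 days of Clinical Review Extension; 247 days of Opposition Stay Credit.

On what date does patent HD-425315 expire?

2005-11-10

Earliest priority filing: 21 June 1981.
Base term: 21 June 1981 + 20 years → 21 June 2001.
Clinical Review Extension: 1795 days claimed exceeds the 1356-day cap, so +1356 days → 8 March 2005.
Opposition Stay Credit: +247 days → 10 November 2005.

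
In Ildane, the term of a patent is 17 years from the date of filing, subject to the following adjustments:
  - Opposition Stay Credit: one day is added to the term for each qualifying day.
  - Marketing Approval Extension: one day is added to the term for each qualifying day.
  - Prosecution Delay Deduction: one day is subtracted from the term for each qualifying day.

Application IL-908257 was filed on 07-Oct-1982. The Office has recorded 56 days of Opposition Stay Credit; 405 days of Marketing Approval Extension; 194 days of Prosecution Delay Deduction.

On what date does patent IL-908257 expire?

Base term: filing date + 17 years → 7 October 1999.
Opposition Stay Credit: +56 days → 2 December 1999.
Marketing Approval Extension: +405 days → 10 January 2001.
Prosecution Delay Deduction: −194 days → 30 June 2000.

June 30, 2000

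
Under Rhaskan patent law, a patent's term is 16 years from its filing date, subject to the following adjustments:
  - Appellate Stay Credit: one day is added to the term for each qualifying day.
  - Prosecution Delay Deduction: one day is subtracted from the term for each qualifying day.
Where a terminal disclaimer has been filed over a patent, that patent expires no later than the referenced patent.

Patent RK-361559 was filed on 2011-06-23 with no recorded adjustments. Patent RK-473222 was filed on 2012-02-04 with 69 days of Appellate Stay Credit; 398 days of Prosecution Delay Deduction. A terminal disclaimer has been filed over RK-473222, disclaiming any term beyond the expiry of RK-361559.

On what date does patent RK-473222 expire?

Natural term of RK-473222:
  Base: filing + 16 years → 4 February 2028.
  Appellate Stay Credit: +69 days → 13 April 2028.
  Prosecution Delay Deduction: −398 days → 12 March 2027.
Expiry of referenced patent RK-361559:
  Base: filing + 16 years → 23 June 2027.
Terminal disclaimer: RK-473222 expires on the earlier of 12 March 2027 and 23 June 2027.

2027-03-12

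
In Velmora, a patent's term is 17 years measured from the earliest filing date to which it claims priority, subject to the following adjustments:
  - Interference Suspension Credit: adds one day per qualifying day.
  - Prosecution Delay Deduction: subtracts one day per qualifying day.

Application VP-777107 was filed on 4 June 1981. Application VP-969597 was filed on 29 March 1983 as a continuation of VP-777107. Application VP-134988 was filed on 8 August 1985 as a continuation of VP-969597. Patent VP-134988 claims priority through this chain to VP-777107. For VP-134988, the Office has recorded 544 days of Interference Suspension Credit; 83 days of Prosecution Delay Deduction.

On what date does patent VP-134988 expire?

Earliest priority filing: 4 June 1981.
Base term: 4 June 1981 + 17 years → 4 June 1998.
Interference Suspension Credit: +544 days → 30 November 1999.
Prosecution Delay Deduction: −83 days → 8 September 1999.

September 8, 1999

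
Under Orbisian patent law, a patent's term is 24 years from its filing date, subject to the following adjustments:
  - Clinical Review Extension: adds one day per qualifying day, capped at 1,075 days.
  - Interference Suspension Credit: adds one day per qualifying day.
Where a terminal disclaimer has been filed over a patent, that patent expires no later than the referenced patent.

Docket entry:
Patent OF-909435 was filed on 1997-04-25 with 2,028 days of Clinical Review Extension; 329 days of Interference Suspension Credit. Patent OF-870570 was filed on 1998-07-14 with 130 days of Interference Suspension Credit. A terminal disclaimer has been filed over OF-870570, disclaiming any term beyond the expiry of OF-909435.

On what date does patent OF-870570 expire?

Natural term of OF-870570:
  Base: filing + 24 years → 14 July 2022.
  Interference Suspension Credit: +130 days → 21 November 2022.
Expiry of referenced patent OF-909435:
  Base: filing + 24 years → 25 April 2021.
  Clinical Review Extension: 2028 days claimed exceeds the 1075-day cap, so +1075 days → 4 April 2024.
  Interference Suspension Credit: +329 days → 27 February 2025.
Terminal disclaimer: OF-870570 expires on the earlier of 21 November 2022 and 27 February 2025.

November 21, 2022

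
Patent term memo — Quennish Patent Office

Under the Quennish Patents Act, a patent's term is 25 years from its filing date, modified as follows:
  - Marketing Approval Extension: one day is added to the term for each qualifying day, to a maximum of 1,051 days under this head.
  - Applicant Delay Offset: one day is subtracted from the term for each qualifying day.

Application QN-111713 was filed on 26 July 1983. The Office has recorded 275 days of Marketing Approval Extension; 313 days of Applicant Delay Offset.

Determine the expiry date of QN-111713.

2008-06-18

Base term: filing date + 25 years → 26 July 2008.
Marketing Approval Extension: 275 days (within the 1051-day cap) → +275 days → 27 April 2009.
Applicant Delay Offset: −313 days → 18 June 2008.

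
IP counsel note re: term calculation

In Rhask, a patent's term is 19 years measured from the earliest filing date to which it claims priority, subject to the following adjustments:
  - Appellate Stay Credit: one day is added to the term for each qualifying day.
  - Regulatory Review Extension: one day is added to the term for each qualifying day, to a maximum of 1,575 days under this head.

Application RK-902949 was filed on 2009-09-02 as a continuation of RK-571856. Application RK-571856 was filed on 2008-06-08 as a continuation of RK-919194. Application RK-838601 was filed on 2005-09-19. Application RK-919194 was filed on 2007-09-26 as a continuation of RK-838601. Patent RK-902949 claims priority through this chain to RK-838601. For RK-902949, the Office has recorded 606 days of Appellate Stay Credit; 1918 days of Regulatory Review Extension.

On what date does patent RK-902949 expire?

September 9, 2030

Earliest priority filing: 19 September 2005.
Base term: 19 September 2005 + 19 years → 19 September 2024.
Appellate Stay Credit: +606 days → 18 May 2026.
Regulatory Review Extension: 1918 days claimed exceeds the 1575-day cap, so +1575 days → 9 September 2030.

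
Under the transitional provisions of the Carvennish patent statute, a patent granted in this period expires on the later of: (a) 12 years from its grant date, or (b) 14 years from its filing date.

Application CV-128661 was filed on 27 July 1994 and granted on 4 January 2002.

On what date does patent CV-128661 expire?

2014-01-04

(a) grant + 12 years → 4 January 2014.
(b) filing + 14 years → 27 July 2008.
Later of the two: 4 January 2014.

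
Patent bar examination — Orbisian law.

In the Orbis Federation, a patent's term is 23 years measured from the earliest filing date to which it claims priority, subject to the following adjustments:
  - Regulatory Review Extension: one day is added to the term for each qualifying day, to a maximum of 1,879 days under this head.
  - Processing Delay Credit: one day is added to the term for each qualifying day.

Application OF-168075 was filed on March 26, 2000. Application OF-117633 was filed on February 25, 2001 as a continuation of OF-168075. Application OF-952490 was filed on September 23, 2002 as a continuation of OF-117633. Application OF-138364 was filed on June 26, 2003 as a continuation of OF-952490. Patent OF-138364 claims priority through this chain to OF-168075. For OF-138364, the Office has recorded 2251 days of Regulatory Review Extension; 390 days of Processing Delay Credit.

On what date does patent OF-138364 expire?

June 11, 2029

Earliest priority filing: 26 March 2000.
Base term: 26 March 2000 + 23 years → 26 March 2023.
Regulatory Review Extension: 2251 days claimed exceeds the 1879-day cap, so +1879 days → 17 May 2028.
Processing Delay Credit: +390 days → 11 June 2029.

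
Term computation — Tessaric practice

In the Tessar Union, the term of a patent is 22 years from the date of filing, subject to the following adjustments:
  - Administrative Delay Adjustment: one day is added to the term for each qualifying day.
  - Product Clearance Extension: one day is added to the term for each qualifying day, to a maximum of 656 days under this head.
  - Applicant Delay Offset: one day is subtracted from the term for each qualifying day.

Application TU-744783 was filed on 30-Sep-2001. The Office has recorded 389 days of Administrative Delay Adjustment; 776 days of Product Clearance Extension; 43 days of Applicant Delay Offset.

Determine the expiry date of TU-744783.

2026-06-28

Base term: filing date + 22 years → 30 September 2023.
Administrative Delay Adjustment: +389 days → 23 October 2024.
Product Clearance Extension: 776 days claimed exceeds the 656-day cap, so +656 days → 10 August 2026.
Applicant Delay Offset: −43 days → 28 June 2026.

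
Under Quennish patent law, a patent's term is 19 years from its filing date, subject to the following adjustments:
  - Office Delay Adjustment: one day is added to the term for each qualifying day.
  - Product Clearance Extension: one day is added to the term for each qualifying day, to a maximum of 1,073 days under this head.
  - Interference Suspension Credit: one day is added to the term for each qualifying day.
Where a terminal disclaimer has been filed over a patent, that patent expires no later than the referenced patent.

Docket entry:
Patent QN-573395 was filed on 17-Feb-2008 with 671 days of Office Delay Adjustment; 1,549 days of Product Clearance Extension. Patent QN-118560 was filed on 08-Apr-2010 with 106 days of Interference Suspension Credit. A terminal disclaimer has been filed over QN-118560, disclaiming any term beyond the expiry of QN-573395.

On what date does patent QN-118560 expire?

2029-07-23

Natural term of QN-118560:
  Base: filing + 19 years → 8 April 2029.
  Interference Suspension Credit: +106 days → 23 July 2029.
Expiry of referenced patent QN-573395:
  Base: filing + 19 years → 17 February 2027.
  Office Delay Adjustment: +671 days → 19 December 2028.
  Product Clearance Extension: 1549 days claimed exceeds the 1073-day cap, so +1073 days → 27 November 2031.
Terminal disclaimer: QN-118560 expires on the earlier of 23 July 2029 and 27 November 2031.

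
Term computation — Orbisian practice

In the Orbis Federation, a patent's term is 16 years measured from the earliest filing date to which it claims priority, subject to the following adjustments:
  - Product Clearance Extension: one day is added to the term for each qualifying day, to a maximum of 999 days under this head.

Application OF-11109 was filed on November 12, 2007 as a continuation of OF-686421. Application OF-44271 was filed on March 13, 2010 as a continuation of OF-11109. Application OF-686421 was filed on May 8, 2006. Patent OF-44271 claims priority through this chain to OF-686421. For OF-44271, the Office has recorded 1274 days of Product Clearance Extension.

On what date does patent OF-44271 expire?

Earliest priority filing: 8 May 2006.
Base term: 8 May 2006 + 16 years → 8 May 2022.
Product Clearance Extension: 1274 days claimed exceeds the 999-day cap, so +999 days → 31 January 2025.

2025-01-31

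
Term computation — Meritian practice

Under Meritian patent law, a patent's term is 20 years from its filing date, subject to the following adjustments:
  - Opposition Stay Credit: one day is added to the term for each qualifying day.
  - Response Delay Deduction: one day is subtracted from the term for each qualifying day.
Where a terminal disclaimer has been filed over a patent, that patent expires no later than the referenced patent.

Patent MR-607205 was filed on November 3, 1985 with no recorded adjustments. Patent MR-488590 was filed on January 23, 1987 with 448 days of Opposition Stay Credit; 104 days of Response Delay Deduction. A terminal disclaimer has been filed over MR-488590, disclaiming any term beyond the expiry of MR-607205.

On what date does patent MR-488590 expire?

November 3, 2005

Natural term of MR-488590:
  Base: filing + 20 years → 23 January 2007.
  Opposition Stay Credit: +448 days → 15 April 2008.
  Response Delay Deduction: −104 days → 2 January 2008.
Expiry of referenced patent MR-607205:
  Base: filing + 20 years → 3 November 2005.
Terminal disclaimer: MR-488590 expires on the earlier of 2 January 2008 and 3 November 2005.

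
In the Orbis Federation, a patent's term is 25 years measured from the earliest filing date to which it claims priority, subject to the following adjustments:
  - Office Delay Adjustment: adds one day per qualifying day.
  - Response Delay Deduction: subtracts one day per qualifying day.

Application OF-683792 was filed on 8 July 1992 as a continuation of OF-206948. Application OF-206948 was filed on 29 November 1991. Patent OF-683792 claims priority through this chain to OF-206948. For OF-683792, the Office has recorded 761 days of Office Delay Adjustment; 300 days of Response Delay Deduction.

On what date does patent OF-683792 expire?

March 5, 2018

Earliest priority filing: 29 November 1991.
Base term: 29 November 1991 + 25 years → 29 November 2016.
Office Delay Adjustment: +761 days → 30 December 2018.
Response Delay Deduction: −300 days → 5 March 2018.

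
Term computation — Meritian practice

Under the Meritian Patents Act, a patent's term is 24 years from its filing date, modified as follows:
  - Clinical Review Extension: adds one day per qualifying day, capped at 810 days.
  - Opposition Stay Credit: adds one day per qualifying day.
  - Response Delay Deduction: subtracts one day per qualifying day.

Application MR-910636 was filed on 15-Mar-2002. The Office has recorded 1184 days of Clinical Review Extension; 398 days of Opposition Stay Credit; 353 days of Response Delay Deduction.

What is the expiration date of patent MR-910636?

2028-07-17

Base term: filing date + 24 years → 15 March 2026.
Clinical Review Extension: 1184 days claimed exceeds the 810-day cap, so +810 days → 2 June 2028.
Opposition Stay Credit: +398 days → 5 July 2029.
Response Delay Deduction: −353 days → 17 July 2028.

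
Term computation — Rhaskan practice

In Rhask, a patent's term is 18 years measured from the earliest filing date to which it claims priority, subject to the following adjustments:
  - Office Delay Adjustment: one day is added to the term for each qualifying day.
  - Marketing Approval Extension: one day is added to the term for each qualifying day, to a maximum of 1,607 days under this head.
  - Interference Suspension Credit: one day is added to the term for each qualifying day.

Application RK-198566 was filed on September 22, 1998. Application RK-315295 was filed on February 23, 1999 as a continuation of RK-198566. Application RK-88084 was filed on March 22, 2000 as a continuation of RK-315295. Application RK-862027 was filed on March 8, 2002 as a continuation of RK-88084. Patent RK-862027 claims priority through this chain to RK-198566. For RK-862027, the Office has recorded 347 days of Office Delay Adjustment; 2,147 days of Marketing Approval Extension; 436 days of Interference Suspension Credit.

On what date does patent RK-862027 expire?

April 9, 2023

Earliest priority filing: 22 September 1998.
Base term: 22 September 1998 + 18 years → 22 September 2016.
Office Delay Adjustment: +347 days → 4 September 2017.
Marketing Approval Extension: 2147 days claimed exceeds the 1607-day cap, so +1607 days → 28 January 2022.
Interference Suspension Credit: +436 days → 9 April 2023.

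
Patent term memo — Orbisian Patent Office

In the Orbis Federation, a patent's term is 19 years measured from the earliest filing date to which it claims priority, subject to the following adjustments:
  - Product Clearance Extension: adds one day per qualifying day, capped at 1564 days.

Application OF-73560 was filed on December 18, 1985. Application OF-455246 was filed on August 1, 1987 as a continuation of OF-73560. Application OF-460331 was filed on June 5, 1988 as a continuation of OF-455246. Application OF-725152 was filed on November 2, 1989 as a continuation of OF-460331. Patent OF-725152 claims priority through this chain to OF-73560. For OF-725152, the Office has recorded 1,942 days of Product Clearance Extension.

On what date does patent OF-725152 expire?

Earliest priority filing: 18 December 1985.
Base term: 18 December 1985 + 19 years → 18 December 2004.
Product Clearance Extension: 1942 days claimed exceeds the 1564-day cap, so +1564 days → 31 March 2009.

2009-03-31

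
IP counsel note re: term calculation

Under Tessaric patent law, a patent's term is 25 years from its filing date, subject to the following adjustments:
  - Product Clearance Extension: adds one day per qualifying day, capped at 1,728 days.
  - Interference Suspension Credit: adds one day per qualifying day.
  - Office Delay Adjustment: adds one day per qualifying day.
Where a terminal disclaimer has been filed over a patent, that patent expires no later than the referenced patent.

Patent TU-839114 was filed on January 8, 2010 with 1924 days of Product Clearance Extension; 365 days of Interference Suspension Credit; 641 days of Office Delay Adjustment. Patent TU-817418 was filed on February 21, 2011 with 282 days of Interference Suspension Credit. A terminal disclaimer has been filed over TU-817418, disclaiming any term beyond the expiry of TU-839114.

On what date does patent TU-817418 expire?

2036-11-29

Natural term of TU-817418:
  Base: filing + 25 years → 21 February 2036.
  Interference Suspension Credit: +282 days → 29 November 2036.
Expiry of referenced patent TU-839114:
  Base: filing + 25 years → 8 January 2035.
  Product Clearance Extension: 1924 days claimed exceeds the 1728-day cap, so +1728 days → 2 October 2039.
  Interference Suspension Credit: +365 days → 1 October 2040.
  Office Delay Adjustment: +641 days → 4 July 2042.
Terminal disclaimer: TU-817418 expires on the earlier of 29 November 2036 and 4 July 2042.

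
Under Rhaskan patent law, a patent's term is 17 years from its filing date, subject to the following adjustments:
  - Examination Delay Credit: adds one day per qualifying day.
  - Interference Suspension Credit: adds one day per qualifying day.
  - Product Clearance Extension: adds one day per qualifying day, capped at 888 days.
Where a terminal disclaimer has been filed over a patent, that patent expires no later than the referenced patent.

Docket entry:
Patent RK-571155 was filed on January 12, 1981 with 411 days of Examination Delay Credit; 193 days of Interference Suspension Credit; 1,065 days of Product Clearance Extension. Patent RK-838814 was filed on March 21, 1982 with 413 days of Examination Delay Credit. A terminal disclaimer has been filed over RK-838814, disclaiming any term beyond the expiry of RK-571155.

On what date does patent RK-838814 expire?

Natural term of RK-838814:
  Base: filing + 17 years → 21 March 1999.
  Examination Delay Credit: +413 days → 7 May 2000.
Expiry of referenced patent RK-571155:
  Base: filing + 17 years → 12 January 1998.
  Examination Delay Credit: +411 days → 27 February 1999.
  Interference Suspension Credit: +193 days → 8 September 1999.
  Product Clearance Extension: 1065 days claimed exceeds the 888-day cap, so +888 days → 12 February 2002.
Terminal disclaimer: RK-838814 expires on the earlier of 7 May 2000 and 12 February 2002.

May 7, 2000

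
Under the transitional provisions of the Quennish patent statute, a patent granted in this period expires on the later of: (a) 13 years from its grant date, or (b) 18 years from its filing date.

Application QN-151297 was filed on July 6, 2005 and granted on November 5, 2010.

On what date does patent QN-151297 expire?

November 5, 2023

(a) grant + 13 years → 5 November 2023.
(b) filing + 18 years → 6 July 2023.
Later of the two: 5 November 2023.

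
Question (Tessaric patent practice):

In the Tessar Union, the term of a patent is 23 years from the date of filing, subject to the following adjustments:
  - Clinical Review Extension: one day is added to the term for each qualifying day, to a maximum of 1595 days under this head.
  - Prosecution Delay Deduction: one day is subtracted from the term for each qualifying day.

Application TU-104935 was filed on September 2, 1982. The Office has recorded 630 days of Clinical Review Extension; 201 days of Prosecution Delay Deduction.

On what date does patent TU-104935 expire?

Base term: filing date + 23 years → 2 September 2005.
Clinical Review Extension: 630 days (within the 1595-day cap) → +630 days → 25 May 2007.
Prosecution Delay Deduction: −201 days → 5 November 2006.

2006-11-05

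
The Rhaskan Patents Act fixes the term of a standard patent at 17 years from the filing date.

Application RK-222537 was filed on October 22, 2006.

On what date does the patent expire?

October 22, 2023

Filing date + 17 years → 22 October 2023.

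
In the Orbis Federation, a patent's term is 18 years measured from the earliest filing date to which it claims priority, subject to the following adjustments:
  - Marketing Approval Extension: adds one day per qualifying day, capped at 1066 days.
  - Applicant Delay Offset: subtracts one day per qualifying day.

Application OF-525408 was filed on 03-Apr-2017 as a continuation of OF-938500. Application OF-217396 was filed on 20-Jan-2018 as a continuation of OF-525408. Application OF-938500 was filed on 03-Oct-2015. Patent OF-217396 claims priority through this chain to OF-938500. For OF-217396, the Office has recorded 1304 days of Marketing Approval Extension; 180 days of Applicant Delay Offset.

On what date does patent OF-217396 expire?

Earliest priority filing: 3 October 2015.
Base term: 3 October 2015 + 18 years → 3 October 2033.
Marketing Approval Extension: 1304 days claimed exceeds the 1066-day cap, so +1066 days → 3 September 2036.
Applicant Delay Offset: −180 days → 7 March 2036.

March 7, 2036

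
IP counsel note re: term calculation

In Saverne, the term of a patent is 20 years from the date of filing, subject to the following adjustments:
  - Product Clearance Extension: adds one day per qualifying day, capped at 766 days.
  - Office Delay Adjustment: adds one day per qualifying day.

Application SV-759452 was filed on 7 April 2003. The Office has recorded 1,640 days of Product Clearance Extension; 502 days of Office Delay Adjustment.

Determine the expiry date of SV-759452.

2026-09-26

Base term: filing date + 20 years → 7 April 2023.
Product Clearance Extension: 1640 days claimed exceeds the 766-day cap, so +766 days → 12 May 2025.
Office Delay Adjustment: +502 days → 26 September 2026.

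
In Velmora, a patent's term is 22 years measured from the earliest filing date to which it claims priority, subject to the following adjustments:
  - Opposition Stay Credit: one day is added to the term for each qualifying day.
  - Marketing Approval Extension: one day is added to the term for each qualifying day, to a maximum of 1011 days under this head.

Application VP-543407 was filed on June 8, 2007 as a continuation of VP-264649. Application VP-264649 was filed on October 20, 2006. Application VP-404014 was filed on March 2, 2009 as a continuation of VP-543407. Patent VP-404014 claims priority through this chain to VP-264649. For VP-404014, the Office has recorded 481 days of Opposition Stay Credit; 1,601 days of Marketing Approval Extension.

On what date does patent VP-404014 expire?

Earliest priority filing: 20 October 2006.
Base term: 20 October 2006 + 22 years → 20 October 2028.
Opposition Stay Credit: +481 days → 13 February 2030.
Marketing Approval Extension: 1601 days claimed exceeds the 1011-day cap, so +1011 days → 20 November 2032.

2032-11-20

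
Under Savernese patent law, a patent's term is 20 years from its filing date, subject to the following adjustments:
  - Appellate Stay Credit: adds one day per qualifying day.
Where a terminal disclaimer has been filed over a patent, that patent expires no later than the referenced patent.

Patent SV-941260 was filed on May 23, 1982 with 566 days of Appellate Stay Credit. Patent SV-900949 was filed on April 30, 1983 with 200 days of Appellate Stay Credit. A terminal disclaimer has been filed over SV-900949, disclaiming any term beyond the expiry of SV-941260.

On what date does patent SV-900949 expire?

2003-11-16

Natural term of SV-900949:
  Base: filing + 20 years → 30 April 2003.
  Appellate Stay Credit: +200 days → 16 November 2003.
Expiry of referenced patent SV-941260:
  Base: filing + 20 years → 23 May 2002.
  Appellate Stay Credit: +566 days → 10 December 2003.
Terminal disclaimer: SV-900949 expires on the earlier of 16 November 2003 and 10 December 2003.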